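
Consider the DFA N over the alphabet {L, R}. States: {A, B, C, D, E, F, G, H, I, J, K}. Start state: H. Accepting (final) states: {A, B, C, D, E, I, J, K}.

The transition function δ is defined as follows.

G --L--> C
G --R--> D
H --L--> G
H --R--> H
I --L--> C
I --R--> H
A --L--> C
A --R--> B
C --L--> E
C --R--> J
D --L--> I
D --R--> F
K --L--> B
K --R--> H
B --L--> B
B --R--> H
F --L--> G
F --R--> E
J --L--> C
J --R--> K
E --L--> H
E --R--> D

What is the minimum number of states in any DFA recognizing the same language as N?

First remove the unreachable states {A}; 10 states remain.
Start with accepting vs non-accepting: {B,C,D,E,I,J,K} | {F,G,H}.
Refine {B,C,D,E,I,J,K} on symbol L: members go to different blocks, giving {B,C,D,I,J,K} and {E}.
Refine {B,C,D,I,J,K} on symbol L: members go to different blocks, giving {B,D,I,J,K} and {C}.
Refine {B,D,I,J,K} on symbol L: members go to different blocks, giving {B,D,K} and {I,J}.
On input L, block {B,D,K} splits into {B,K} and {D}.
On input L, block {F,G,H} splits into {F,H} and {G}.
Refine {F,H} on symbol R: members go to different blocks, giving {F} and {H}.
Refine {I,J} on symbol R: members go to different blocks, giving {I} and {J}.
The partition is now stable with 9 blocks: {B,K} | {F} | {E} | {C} | {I} | {D} | {G} | {H} | {J}.

9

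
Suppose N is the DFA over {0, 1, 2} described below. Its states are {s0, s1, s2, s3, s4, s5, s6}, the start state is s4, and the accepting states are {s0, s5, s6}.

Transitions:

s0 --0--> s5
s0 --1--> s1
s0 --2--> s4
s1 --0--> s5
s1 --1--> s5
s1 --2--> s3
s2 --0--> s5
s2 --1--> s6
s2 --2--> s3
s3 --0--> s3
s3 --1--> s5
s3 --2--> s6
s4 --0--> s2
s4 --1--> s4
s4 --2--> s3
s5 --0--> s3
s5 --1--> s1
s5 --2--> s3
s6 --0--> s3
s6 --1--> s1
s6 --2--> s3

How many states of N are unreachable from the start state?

Starting at s4 and following transitions, the reachable set is {s1, s2, s3, s4, s5, s6}. That leaves s0 unreachable — 1 in total.

1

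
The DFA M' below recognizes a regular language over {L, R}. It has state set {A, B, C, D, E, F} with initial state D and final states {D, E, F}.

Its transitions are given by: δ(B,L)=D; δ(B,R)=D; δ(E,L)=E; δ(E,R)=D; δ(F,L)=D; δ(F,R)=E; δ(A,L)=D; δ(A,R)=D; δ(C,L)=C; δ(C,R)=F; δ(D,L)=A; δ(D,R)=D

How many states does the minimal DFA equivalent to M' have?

Reachable states from the start: {A,D}. Unreachable: {B,C,E,F} — drop them.
P0 = {D} | {A}.
No further refinement is possible. Final partition (2 blocks): {D} | {A}.

2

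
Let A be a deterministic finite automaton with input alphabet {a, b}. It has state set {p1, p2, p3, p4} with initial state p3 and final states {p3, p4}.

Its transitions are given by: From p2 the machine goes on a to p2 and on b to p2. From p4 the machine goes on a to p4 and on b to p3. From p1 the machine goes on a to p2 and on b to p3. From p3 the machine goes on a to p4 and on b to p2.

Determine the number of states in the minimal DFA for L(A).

3

States {p1} cannot be reached from the start state, so discard them.
Initial partition by acceptance: {p3,p4} | {p2}.
Refine {p3,p4} on symbol b: members go to different blocks, giving {p3} and {p4}.
Stable partition: {p3} | {p2} | {p4} — 3 equivalence classes.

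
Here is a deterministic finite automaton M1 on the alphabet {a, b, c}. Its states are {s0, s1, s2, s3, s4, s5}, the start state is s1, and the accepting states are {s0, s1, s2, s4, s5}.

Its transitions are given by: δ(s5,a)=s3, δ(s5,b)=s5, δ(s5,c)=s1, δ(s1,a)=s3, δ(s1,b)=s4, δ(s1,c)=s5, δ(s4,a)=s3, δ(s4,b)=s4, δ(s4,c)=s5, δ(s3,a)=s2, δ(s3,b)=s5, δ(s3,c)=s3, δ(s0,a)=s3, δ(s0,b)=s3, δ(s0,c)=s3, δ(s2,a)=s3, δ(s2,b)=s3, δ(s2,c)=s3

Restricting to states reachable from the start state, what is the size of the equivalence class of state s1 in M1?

3

First remove the unreachable states {s0}; 5 states remain.
Initial partition by acceptance: {s1,s2,s4,s5} | {s3}.
Refine {s1,s2,s4,s5} on symbol b: members go to different blocks, giving {s1,s4,s5} and {s2}.
The partition is now stable with 3 blocks: {s1,s4,s5} | {s3} | {s2}.
State s1 belongs to the block {s1,s4,s5}, which has 3 states.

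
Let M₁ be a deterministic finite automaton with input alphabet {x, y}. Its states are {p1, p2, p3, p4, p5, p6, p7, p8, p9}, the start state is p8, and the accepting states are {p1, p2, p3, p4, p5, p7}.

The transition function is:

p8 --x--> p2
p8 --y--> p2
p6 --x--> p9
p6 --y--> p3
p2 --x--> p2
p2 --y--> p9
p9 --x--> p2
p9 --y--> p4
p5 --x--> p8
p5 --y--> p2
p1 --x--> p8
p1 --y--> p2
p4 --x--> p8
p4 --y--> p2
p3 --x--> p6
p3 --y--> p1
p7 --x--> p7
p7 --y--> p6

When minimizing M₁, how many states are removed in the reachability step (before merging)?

5

No path from p8 leads to p1, p3, p5, p6, p7; the other 4 states are all reachable.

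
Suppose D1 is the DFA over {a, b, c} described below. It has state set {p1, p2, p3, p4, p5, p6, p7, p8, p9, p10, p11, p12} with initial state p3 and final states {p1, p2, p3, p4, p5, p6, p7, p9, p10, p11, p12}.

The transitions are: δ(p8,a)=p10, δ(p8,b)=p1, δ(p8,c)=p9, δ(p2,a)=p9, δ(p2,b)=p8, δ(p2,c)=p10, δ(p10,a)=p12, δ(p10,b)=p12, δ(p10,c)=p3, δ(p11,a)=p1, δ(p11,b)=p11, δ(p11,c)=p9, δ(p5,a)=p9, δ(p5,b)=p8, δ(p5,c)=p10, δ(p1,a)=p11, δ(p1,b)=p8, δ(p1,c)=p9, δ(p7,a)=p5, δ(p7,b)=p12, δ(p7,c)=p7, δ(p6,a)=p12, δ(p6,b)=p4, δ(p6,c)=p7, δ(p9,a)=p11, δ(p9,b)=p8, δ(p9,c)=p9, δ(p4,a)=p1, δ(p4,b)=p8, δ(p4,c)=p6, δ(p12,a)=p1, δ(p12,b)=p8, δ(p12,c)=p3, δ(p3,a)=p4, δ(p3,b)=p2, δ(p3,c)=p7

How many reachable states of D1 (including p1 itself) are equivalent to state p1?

2

Start with accepting vs non-accepting: {p1,p2,p3,p4,p5,p6,p7,p9,p10,p11,p12} | {p8}.
Split {p1,p2,p3,p4,p5,p6,p7,p9,p10,p11,p12} by δ(·,b) → {p1,p2,p4,p5,p9,p12} and {p3,p6,p7,p10,p11}.
Split {p1,p2,p4,p5,p9,p12} by δ(·,a) → {p2,p4,p5,p12} and {p1,p9}.
On input a, block {p3,p6,p7,p10,p11} splits into {p3,p6,p7,p10} and {p11}.
Stable partition: {p2,p4,p5,p12} | {p8} | {p3,p6,p7,p10} | {p1,p9} | {p11} — 5 equivalence classes.
State p1 belongs to the block {p1,p9}, which has 2 states.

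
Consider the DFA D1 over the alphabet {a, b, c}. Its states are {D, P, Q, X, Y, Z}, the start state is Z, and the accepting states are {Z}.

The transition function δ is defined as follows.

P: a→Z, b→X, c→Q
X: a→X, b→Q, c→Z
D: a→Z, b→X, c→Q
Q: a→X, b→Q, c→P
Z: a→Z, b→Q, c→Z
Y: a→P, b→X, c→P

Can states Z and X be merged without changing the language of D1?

Reachable states from the start: {P,Q,X,Z}. Unreachable: {D,Y} — drop them.
Start with accepting vs non-accepting: {Z} | {P,Q,X}.
On input a, block {P,Q,X} splits into {Q,X} and {P}.
Split {Q,X} by δ(·,c) → {X} and {Q}.
No further refinement is possible. Final partition (4 blocks): {Z} | {X} | {P} | {Q}.
Z and X end up in different blocks, so they are distinguishable. For instance, the string 'ε' is accepted from only Z.

No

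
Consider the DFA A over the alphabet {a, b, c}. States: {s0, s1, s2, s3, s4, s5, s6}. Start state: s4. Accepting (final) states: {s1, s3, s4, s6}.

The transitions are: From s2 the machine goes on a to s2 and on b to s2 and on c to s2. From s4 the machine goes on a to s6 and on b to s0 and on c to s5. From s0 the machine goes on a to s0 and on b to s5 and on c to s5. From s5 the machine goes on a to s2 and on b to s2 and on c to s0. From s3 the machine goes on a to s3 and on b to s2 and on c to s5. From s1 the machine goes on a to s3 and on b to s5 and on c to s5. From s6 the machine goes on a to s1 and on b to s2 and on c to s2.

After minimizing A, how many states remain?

P0 = {s1,s3,s4,s6} | {s0,s2,s5}.
Stable partition: {s1,s3,s4,s6} | {s0,s2,s5} — 2 equivalence classes.

2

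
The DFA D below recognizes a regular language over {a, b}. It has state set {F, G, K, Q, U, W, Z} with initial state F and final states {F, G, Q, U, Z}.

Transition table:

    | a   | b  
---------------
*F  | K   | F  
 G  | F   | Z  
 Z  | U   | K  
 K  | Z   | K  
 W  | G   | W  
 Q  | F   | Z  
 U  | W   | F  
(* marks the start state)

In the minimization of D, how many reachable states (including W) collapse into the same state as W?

1

Reachable states from the start: {F,G,K,U,W,Z}. Unreachable: {Q} — drop them.
P0 = {F,G,U,Z} | {K,W}.
Split {F,G,U,Z} by δ(·,a) → {G,Z} and {F,U}.
On input b, block {G,Z} splits into {Z} and {G}.
Refine {K,W} on symbol a: members go to different blocks, giving {K} and {W}.
Split {F,U} by δ(·,a) → {F} and {U}.
The partition is now stable with 6 blocks: {Z} | {K} | {F} | {G} | {W} | {U}.
State W belongs to the block {W}, which has 1 states.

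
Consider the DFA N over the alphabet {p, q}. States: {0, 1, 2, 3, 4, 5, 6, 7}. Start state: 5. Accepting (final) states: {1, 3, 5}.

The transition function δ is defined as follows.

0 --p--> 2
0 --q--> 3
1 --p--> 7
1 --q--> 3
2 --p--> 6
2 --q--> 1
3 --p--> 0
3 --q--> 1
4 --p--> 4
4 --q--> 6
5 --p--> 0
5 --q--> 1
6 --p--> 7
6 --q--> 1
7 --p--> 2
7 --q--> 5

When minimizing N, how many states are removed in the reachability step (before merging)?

No path from 5 leads to 4; the other 7 states are all reachable.

1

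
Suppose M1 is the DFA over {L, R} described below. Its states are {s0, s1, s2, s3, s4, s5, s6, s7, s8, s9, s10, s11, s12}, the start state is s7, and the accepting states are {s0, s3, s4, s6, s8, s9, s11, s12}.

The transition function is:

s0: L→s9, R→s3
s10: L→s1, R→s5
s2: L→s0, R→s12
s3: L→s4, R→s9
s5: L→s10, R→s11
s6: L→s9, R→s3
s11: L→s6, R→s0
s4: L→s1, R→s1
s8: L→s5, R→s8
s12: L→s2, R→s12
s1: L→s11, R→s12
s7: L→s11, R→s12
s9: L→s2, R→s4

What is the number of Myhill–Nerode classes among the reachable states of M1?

States {s5,s8,s10} cannot be reached from the start state, so discard them.
P0 = {s0,s3,s4,s6,s9,s11,s12} | {s1,s2,s7}.
Split {s0,s3,s4,s6,s9,s11,s12} by δ(·,L) → {s0,s3,s6,s11} and {s4,s9,s12}.
Refine {s0,s3,s6,s11} on symbol L: members go to different blocks, giving {s0,s3,s6} and {s11}.
Refine {s0,s3,s6} on symbol R: members go to different blocks, giving {s0,s6} and {s3}.
On input L, block {s1,s2,s7} splits into {s1,s7} and {s2}.
Split {s4,s9,s12} by δ(·,L) → {s9,s12} and {s4}.
Split {s9,s12} by δ(·,R) → {s9} and {s12}.
Stable partition: {s0,s6} | {s1,s7} | {s9} | {s11} | {s3} | {s2} | {s4} | {s12} — 8 equivalence classes.

8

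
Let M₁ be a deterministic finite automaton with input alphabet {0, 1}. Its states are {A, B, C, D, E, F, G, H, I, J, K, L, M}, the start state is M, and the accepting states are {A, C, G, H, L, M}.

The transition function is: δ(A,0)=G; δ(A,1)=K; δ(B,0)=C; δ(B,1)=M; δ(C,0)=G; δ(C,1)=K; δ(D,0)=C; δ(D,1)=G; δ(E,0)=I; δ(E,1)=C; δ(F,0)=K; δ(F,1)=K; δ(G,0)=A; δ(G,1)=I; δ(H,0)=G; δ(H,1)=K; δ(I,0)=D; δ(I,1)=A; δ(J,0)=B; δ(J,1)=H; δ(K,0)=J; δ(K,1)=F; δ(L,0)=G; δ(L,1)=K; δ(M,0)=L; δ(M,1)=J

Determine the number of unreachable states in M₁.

1

BFS from M reaches {A, B, C, D, F, G, H, I, J, K, L, M}; the 1 state(s) E are never visited.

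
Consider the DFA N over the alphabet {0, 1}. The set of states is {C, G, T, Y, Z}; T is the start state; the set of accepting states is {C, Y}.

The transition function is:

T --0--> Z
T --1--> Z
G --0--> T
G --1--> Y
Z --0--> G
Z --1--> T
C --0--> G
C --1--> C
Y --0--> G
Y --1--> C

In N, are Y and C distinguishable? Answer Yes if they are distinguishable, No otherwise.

No

Initial partition by acceptance: {C,Y} | {G,T,Z}.
On input 1, block {G,T,Z} splits into {T,Z} and {G}.
Refine {T,Z} on symbol 0: members go to different blocks, giving {T} and {Z}.
The partition is now stable with 4 blocks: {C,Y} | {T} | {G} | {Z}.
Y and C lie in the same block of the stable partition, so they are equivalent — no string distinguishes them.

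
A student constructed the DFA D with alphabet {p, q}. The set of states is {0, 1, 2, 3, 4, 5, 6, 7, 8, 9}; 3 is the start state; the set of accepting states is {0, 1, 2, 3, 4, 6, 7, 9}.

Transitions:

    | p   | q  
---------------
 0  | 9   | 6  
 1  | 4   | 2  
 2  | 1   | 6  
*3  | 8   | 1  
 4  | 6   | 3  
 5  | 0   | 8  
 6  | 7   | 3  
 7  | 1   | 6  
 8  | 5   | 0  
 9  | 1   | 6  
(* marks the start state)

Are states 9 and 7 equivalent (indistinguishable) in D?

Initial partition by acceptance: {0,1,2,3,4,6,7,9} | {5,8}.
Refine {0,1,2,3,4,6,7,9} on symbol p: members go to different blocks, giving {0,1,2,4,6,7,9} and {3}.
Split {0,1,2,4,6,7,9} by δ(·,q) → {0,1,2,7,9} and {4,6}.
On input p, block {0,1,2,7,9} splits into {0,2,7,9} and {1}.
Split {0,2,7,9} by δ(·,p) → {2,7,9} and {0}.
Split {5,8} by δ(·,p) → {5} and {8}.
Refine {4,6} on symbol p: members go to different blocks, giving {4} and {6}.
Stable partition: {2,7,9} | {5} | {3} | {4} | {1} | {0} | {8} | {6} — 8 equivalence classes.
9 and 7 lie in the same block of the stable partition, so they are equivalent — no string distinguishes them.

Yes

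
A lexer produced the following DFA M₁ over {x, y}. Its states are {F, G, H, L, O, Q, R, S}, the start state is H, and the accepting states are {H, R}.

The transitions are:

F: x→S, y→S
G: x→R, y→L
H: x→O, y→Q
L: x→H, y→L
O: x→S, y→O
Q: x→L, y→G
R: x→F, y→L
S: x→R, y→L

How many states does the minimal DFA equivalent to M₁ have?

Every state is reachable, so we keep all 8.
Start with accepting vs non-accepting: {H,R} | {F,G,L,O,Q,S}.
Split {F,G,L,O,Q,S} by δ(·,x) → {F,O,Q} and {G,L,S}.
On input y, block {H,R} splits into {H} and {R}.
Split {F,O,Q} by δ(·,y) → {F,Q} and {O}.
Refine {G,L,S} on symbol x: members go to different blocks, giving {G,S} and {L}.
On input x, block {F,Q} splits into {F} and {Q}.
The partition is now stable with 7 blocks: {H} | {F} | {G,S} | {R} | {O} | {L} | {Q}.

7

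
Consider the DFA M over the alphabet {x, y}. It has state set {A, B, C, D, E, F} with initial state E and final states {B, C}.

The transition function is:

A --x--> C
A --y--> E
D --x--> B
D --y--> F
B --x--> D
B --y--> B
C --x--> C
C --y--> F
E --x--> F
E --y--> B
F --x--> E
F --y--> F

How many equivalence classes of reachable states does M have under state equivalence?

4

Reachable states from the start: {B,D,E,F}. Unreachable: {A,C} — drop them.
Start with accepting vs non-accepting: {B} | {D,E,F}.
Split {D,E,F} by δ(·,x) → {E,F} and {D}.
Refine {E,F} on symbol y: members go to different blocks, giving {E} and {F}.
No further refinement is possible. Final partition (4 blocks): {B} | {E} | {D} | {F}.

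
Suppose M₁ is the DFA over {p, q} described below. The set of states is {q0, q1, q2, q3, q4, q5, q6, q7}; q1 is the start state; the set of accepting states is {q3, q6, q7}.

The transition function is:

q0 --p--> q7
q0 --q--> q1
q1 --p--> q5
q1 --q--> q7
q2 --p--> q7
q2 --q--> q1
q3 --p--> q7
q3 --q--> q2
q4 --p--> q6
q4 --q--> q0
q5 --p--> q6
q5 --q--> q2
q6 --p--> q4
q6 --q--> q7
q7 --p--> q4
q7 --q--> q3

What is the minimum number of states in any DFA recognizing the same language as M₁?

6

All states are reachable from the start state.
Initial partition by acceptance: {q3,q6,q7} | {q0,q1,q2,q4,q5}.
On input p, block {q3,q6,q7} splits into {q6,q7} and {q3}.
Split {q6,q7} by δ(·,q) → {q6} and {q7}.
On input p, block {q0,q1,q2,q4,q5} splits into {q0,q2} and {q4,q5} and {q1}.
Stable partition: {q6} | {q0,q2} | {q3} | {q7} | {q4,q5} | {q1} — 6 equivalence classes.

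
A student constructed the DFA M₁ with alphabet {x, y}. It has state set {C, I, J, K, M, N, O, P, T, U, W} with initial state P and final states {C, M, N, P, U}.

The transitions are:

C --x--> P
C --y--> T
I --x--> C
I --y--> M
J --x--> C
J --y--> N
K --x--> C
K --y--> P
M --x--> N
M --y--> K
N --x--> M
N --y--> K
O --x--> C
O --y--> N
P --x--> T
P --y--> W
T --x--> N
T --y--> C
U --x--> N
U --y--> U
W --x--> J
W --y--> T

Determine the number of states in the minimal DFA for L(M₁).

States {I,O,U} cannot be reached from the start state, so discard them.
Start with accepting vs non-accepting: {C,M,N,P} | {J,K,T,W}.
Split {C,M,N,P} by δ(·,x) → {C,M,N} and {P}.
Split {C,M,N} by δ(·,x) → {M,N} and {C}.
On input x, block {J,K,T,W} splits into {J,K} and {T} and {W}.
Refine {J,K} on symbol y: members go to different blocks, giving {J} and {K}.
Stable partition: {M,N} | {J} | {P} | {C} | {T} | {W} | {K} — 7 equivalence classes.

7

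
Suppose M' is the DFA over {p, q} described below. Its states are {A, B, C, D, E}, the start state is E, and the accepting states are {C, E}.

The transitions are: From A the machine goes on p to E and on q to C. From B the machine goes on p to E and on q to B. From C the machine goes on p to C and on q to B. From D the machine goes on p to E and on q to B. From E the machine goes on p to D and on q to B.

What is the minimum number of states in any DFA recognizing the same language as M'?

2

First remove the unreachable states {A,C}; 3 states remain.
Start with accepting vs non-accepting: {E} | {B,D}.
No further refinement is possible. Final partition (2 blocks): {E} | {B,D}.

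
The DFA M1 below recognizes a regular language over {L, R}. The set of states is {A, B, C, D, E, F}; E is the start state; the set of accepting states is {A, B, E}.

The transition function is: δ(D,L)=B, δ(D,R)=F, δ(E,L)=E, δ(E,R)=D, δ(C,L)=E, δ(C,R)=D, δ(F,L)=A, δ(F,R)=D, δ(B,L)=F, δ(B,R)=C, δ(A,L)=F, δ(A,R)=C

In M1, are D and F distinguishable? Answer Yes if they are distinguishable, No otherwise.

No

All states are reachable from the start state.
Start with accepting vs non-accepting: {A,B,E} | {C,D,F}.
Refine {A,B,E} on symbol L: members go to different blocks, giving {A,B} and {E}.
Refine {C,D,F} on symbol L: members go to different blocks, giving {D,F} and {C}.
The partition is now stable with 4 blocks: {A,B} | {D,F} | {E} | {C}.
D and F lie in the same block of the stable partition, so they are equivalent — no string distinguishes them.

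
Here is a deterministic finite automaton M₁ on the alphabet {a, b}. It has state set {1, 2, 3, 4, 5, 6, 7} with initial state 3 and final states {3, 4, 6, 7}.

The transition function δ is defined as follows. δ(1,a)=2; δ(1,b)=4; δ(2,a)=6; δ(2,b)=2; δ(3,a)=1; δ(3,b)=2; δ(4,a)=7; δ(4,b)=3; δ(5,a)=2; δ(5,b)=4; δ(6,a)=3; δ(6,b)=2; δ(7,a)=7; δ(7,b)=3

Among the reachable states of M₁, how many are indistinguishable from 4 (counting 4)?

2

States {5} cannot be reached from the start state, so discard them.
Start with accepting vs non-accepting: {3,4,6,7} | {1,2}.
Refine {3,4,6,7} on symbol a: members go to different blocks, giving {4,6,7} and {3}.
On input a, block {4,6,7} splits into {4,7} and {6}.
On input a, block {1,2} splits into {1} and {2}.
Stable partition: {4,7} | {1} | {3} | {6} | {2} — 5 equivalence classes.
State 4 belongs to the block {4,7}, which has 2 states.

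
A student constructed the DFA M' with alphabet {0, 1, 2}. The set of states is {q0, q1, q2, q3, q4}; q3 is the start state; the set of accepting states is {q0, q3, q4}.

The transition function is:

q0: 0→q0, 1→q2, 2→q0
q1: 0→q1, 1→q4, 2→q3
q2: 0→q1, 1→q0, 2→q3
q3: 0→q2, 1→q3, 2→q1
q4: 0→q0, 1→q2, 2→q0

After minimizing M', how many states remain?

Start with accepting vs non-accepting: {q0,q3,q4} | {q1,q2}.
On input 0, block {q0,q3,q4} splits into {q0,q4} and {q3}.
Stable partition: {q0,q4} | {q1,q2} | {q3} — 3 equivalence classes.

3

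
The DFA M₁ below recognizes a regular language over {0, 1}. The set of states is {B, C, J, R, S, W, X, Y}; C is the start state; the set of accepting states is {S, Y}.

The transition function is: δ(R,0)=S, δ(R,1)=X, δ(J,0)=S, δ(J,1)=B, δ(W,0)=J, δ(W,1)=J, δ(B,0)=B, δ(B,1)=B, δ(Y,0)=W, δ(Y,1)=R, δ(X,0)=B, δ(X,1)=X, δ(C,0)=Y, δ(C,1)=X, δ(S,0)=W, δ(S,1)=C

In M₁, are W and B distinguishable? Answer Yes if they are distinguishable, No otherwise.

Initial partition by acceptance: {S,Y} | {B,C,J,R,W,X}.
Split {B,C,J,R,W,X} by δ(·,0) → {C,J,R} and {B,W,X}.
Refine {B,W,X} on symbol 0: members go to different blocks, giving {B,X} and {W}.
Stable partition: {S,Y} | {C,J,R} | {B,X} | {W} — 4 equivalence classes.
W and B end up in different blocks, so they are distinguishable. For instance, the string '00' is accepted from only W.

Yes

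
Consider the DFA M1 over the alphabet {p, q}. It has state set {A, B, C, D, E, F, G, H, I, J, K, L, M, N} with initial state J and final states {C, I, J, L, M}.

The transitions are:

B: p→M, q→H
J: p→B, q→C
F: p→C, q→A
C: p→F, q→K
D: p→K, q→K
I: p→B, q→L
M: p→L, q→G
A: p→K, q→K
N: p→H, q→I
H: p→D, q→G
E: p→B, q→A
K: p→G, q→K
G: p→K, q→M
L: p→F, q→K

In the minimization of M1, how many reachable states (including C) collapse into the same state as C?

2

States {E,I,N} cannot be reached from the start state, so discard them.
Initial partition by acceptance: {C,J,L,M} | {A,B,D,F,G,H,K}.
Refine {C,J,L,M} on symbol p: members go to different blocks, giving {C,J,L} and {M}.
Split {C,J,L} by δ(·,q) → {C,L} and {J}.
Split {A,B,D,F,G,H,K} by δ(·,p) → {A,D,G,H,K} and {B} and {F}.
On input q, block {A,D,G,H,K} splits into {A,D,H,K} and {G}.
Split {A,D,H,K} by δ(·,p) → {A,D,H} and {K}.
On input p, block {A,D,H} splits into {A,D} and {H}.
Stable partition: {C,L} | {A,D} | {M} | {J} | {B} | {F} | {G} | {K} | {H} — 9 equivalence classes.
State C belongs to the block {C,L}, which has 2 states.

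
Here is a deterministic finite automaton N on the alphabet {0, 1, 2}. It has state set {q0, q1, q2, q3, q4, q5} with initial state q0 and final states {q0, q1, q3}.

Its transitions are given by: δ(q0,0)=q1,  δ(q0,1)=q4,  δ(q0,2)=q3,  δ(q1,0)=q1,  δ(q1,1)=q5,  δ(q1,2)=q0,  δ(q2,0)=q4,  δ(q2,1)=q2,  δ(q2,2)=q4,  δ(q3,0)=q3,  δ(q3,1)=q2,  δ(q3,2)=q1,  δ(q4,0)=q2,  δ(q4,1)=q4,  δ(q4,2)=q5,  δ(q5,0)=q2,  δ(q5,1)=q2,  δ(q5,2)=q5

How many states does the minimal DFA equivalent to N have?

2

P0 = {q0,q1,q3} | {q2,q4,q5}.
Stable partition: {q0,q1,q3} | {q2,q4,q5} — 2 equivalence classes.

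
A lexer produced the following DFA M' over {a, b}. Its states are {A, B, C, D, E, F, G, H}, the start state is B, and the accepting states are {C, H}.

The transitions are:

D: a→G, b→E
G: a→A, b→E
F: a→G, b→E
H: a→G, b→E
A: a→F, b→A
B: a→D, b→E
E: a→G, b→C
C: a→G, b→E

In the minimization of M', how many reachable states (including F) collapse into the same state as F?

2

Reachable states from the start: {A,B,C,D,E,F,G}. Unreachable: {H} — drop them.
Start with accepting vs non-accepting: {C} | {A,B,D,E,F,G}.
Refine {A,B,D,E,F,G} on symbol b: members go to different blocks, giving {A,B,D,F,G} and {E}.
On input b, block {A,B,D,F,G} splits into {B,D,F,G} and {A}.
Split {B,D,F,G} by δ(·,a) → {B,D,F} and {G}.
Split {B,D,F} by δ(·,a) → {D,F} and {B}.
The partition is now stable with 6 blocks: {C} | {D,F} | {E} | {A} | {G} | {B}.
The equivalence class containing F is {D,F}, of size 2.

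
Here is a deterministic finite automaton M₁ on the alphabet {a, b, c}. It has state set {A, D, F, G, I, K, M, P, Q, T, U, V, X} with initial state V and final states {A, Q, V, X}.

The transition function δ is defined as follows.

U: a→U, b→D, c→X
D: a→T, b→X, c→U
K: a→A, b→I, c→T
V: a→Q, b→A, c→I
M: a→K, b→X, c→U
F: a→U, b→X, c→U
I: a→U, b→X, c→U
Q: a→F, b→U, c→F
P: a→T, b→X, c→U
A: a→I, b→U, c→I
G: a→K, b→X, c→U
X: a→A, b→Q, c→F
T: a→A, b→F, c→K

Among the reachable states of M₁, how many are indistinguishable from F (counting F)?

First remove the unreachable states {G,M,P}; 10 states remain.
Start with accepting vs non-accepting: {A,Q,V,X} | {D,F,I,K,T,U}.
Refine {A,Q,V,X} on symbol a: members go to different blocks, giving {V,X} and {A,Q}.
On input a, block {D,F,I,K,T,U} splits into {D,F,I,U} and {K,T}.
Split {D,F,I,U} by δ(·,a) → {F,I,U} and {D}.
Split {F,I,U} by δ(·,b) → {F,I} and {U}.
Stable partition: {V,X} | {F,I} | {A,Q} | {K,T} | {D} | {U} — 6 equivalence classes.
The equivalence class containing F is {F,I}, of size 2.

2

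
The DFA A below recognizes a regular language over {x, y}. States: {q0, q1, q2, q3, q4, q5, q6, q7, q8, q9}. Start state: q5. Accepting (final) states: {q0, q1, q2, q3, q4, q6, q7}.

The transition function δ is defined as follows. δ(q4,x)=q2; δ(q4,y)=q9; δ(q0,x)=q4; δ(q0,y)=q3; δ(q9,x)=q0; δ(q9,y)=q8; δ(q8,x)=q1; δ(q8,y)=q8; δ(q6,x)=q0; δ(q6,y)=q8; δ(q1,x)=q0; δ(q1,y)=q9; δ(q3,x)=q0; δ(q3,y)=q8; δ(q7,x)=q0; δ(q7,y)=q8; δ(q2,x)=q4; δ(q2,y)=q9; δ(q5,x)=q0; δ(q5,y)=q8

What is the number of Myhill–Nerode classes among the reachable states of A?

6

Reachable states from the start: {q0,q1,q2,q3,q4,q5,q8,q9}. Unreachable: {q6,q7} — drop them.
Start with accepting vs non-accepting: {q0,q1,q2,q3,q4} | {q5,q8,q9}.
Refine {q0,q1,q2,q3,q4} on symbol y: members go to different blocks, giving {q1,q2,q3,q4} and {q0}.
Split {q1,q2,q3,q4} by δ(·,x) → {q1,q3} and {q2,q4}.
Split {q5,q8,q9} by δ(·,x) → {q5,q9} and {q8}.
Refine {q1,q3} on symbol y: members go to different blocks, giving {q1} and {q3}.
No further refinement is possible. Final partition (6 blocks): {q1} | {q5,q9} | {q0} | {q2,q4} | {q8} | {q3}.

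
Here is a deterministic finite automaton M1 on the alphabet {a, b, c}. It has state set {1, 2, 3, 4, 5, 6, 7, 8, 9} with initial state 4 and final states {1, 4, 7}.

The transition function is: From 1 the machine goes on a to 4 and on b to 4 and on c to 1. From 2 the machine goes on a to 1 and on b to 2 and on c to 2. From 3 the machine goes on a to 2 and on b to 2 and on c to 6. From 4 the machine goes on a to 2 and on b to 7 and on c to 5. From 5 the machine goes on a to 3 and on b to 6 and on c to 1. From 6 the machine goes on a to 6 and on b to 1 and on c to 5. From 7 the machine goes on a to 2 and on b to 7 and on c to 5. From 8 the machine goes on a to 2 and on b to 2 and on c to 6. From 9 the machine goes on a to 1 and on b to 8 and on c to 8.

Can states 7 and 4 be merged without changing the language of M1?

Yes

Reachable states from the start: {1,2,3,4,5,6,7}. Unreachable: {8,9} — drop them.
Initial partition by acceptance: {1,4,7} | {2,3,5,6}.
Refine {1,4,7} on symbol a: members go to different blocks, giving {4,7} and {1}.
Refine {2,3,5,6} on symbol a: members go to different blocks, giving {3,5,6} and {2}.
On input a, block {3,5,6} splits into {5,6} and {3}.
Split {5,6} by δ(·,a) → {5} and {6}.
Stable partition: {4,7} | {5} | {1} | {2} | {3} | {6} — 6 equivalence classes.
7 and 4 lie in the same block of the stable partition, so they are equivalent — no string distinguishes them.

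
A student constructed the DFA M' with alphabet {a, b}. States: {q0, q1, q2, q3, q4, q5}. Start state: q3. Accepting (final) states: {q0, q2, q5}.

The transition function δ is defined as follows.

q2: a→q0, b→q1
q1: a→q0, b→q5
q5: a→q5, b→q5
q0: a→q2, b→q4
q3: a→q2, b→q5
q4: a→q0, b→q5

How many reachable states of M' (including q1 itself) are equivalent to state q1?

All states are reachable from the start state.
Initial partition by acceptance: {q0,q2,q5} | {q1,q3,q4}.
On input b, block {q0,q2,q5} splits into {q0,q2} and {q5}.
Stable partition: {q0,q2} | {q1,q3,q4} | {q5} — 3 equivalence classes.
State q1 belongs to the block {q1,q3,q4}, which has 3 states.

3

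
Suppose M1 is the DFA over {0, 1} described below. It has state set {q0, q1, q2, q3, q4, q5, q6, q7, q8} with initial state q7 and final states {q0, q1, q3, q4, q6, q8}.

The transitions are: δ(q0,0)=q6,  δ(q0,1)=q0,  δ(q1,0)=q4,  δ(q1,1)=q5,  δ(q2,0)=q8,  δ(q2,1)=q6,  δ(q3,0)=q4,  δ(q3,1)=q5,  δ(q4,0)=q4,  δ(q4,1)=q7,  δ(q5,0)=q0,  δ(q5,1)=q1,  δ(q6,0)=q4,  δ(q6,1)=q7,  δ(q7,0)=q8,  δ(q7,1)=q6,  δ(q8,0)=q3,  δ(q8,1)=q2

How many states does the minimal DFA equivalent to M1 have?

All states are reachable from the start state.
Start with accepting vs non-accepting: {q0,q1,q3,q4,q6,q8} | {q2,q5,q7}.
Split {q0,q1,q3,q4,q6,q8} by δ(·,1) → {q1,q3,q4,q6,q8} and {q0}.
Refine {q2,q5,q7} on symbol 0: members go to different blocks, giving {q2,q7} and {q5}.
Refine {q1,q3,q4,q6,q8} on symbol 1: members go to different blocks, giving {q4,q6,q8} and {q1,q3}.
Refine {q4,q6,q8} on symbol 0: members go to different blocks, giving {q4,q6} and {q8}.
Stable partition: {q4,q6} | {q2,q7} | {q0} | {q5} | {q1,q3} | {q8} — 6 equivalence classes.

6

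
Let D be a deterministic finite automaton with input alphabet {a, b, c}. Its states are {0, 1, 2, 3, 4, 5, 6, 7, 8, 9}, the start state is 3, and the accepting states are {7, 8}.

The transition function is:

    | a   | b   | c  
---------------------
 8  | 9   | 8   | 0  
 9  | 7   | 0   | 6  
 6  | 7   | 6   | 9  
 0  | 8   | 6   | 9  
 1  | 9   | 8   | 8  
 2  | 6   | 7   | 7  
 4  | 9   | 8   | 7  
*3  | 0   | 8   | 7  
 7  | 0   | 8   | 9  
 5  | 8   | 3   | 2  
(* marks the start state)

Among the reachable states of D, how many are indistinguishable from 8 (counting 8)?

First remove the unreachable states {1,2,4,5}; 6 states remain.
Start with accepting vs non-accepting: {7,8} | {0,3,6,9}.
Refine {0,3,6,9} on symbol a: members go to different blocks, giving {0,6,9} and {3}.
The partition is now stable with 3 blocks: {7,8} | {0,6,9} | {3}.
State 8 belongs to the block {7,8}, which has 2 states.

2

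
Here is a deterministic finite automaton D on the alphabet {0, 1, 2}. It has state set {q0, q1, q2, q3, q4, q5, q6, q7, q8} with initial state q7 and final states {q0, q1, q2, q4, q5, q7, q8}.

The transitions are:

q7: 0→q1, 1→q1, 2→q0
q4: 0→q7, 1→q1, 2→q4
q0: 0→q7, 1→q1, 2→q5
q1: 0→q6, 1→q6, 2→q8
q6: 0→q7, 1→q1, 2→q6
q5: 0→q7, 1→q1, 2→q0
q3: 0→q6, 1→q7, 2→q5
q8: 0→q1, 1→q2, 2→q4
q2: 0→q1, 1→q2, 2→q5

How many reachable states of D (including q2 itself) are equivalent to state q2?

2

Reachable states from the start: {q0,q1,q2,q4,q5,q6,q7,q8}. Unreachable: {q3} — drop them.
Start with accepting vs non-accepting: {q0,q1,q2,q4,q5,q7,q8} | {q6}.
Refine {q0,q1,q2,q4,q5,q7,q8} on symbol 0: members go to different blocks, giving {q0,q2,q4,q5,q7,q8} and {q1}.
Split {q0,q2,q4,q5,q7,q8} by δ(·,0) → {q0,q4,q5} and {q2,q7,q8}.
On input 1, block {q2,q7,q8} splits into {q2,q8} and {q7}.
No further refinement is possible. Final partition (5 blocks): {q0,q4,q5} | {q6} | {q1} | {q2,q8} | {q7}.
The equivalence class containing q2 is {q2,q8}, of size 2.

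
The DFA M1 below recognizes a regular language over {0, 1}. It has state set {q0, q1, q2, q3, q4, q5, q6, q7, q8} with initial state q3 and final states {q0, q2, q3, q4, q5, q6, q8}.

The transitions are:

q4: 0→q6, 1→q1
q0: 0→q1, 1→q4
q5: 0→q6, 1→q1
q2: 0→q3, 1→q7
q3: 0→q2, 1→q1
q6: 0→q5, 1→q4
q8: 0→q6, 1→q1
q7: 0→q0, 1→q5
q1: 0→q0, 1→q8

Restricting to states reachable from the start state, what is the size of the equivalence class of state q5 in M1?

3

Initial partition by acceptance: {q0,q2,q3,q4,q5,q6,q8} | {q1,q7}.
Split {q0,q2,q3,q4,q5,q6,q8} by δ(·,0) → {q2,q3,q4,q5,q6,q8} and {q0}.
Split {q2,q3,q4,q5,q6,q8} by δ(·,1) → {q2,q3,q4,q5,q8} and {q6}.
Refine {q2,q3,q4,q5,q8} on symbol 0: members go to different blocks, giving {q4,q5,q8} and {q2,q3}.
The partition is now stable with 5 blocks: {q4,q5,q8} | {q1,q7} | {q0} | {q6} | {q2,q3}.
State q5 belongs to the block {q4,q5,q8}, which has 3 states.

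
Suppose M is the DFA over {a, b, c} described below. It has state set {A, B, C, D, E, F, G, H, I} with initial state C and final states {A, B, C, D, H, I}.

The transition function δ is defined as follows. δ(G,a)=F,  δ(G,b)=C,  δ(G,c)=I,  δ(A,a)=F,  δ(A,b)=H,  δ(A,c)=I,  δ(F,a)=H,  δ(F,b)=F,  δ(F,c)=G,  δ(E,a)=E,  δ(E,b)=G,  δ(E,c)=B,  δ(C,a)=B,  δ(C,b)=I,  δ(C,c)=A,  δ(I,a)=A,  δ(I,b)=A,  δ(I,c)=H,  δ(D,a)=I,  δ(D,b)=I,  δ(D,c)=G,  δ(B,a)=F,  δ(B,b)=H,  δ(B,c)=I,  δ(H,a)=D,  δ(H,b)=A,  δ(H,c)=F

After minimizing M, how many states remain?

First remove the unreachable states {E}; 8 states remain.
P0 = {A,B,C,D,H,I} | {F,G}.
Refine {A,B,C,D,H,I} on symbol a: members go to different blocks, giving {C,D,H,I} and {A,B}.
Refine {C,D,H,I} on symbol a: members go to different blocks, giving {C,I} and {D,H}.
Split {C,I} by δ(·,b) → {C} and {I}.
Refine {F,G} on symbol a: members go to different blocks, giving {F} and {G}.
Refine {D,H} on symbol a: members go to different blocks, giving {D} and {H}.
No further refinement is possible. Final partition (7 blocks): {C} | {F} | {A,B} | {D} | {I} | {G} | {H}.

7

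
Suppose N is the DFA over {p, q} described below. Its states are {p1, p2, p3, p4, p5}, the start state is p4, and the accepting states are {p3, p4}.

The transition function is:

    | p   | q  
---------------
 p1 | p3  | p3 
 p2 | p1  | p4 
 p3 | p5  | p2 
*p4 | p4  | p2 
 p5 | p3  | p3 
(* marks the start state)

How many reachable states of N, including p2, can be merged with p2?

Every state is reachable, so we keep all 5.
Initial partition by acceptance: {p3,p4} | {p1,p2,p5}.
On input p, block {p3,p4} splits into {p3} and {p4}.
Split {p1,p2,p5} by δ(·,p) → {p1,p5} and {p2}.
No further refinement is possible. Final partition (4 blocks): {p3} | {p1,p5} | {p4} | {p2}.
State p2 belongs to the block {p2}, which has 1 states.

1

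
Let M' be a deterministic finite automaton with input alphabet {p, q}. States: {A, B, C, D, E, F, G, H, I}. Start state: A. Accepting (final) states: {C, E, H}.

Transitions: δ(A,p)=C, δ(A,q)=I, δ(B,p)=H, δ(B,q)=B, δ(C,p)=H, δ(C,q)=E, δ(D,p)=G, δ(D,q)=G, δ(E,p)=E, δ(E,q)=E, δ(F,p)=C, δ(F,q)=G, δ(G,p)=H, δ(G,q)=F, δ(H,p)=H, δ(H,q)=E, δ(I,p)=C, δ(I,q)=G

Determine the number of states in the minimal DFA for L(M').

States {B,D} cannot be reached from the start state, so discard them.
P0 = {C,E,H} | {A,F,G,I}.
The partition is now stable with 2 blocks: {C,E,H} | {A,F,G,I}.

2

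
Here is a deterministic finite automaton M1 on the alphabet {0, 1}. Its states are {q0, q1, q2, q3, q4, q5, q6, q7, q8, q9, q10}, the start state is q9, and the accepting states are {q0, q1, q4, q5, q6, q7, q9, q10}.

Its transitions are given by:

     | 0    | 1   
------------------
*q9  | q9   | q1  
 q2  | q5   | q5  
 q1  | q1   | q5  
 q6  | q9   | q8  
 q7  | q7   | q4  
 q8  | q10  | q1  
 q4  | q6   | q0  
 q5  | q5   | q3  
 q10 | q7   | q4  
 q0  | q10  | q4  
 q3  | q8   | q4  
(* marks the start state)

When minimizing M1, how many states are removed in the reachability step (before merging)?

1

No path from q9 leads to q2; the other 10 states are all reachable.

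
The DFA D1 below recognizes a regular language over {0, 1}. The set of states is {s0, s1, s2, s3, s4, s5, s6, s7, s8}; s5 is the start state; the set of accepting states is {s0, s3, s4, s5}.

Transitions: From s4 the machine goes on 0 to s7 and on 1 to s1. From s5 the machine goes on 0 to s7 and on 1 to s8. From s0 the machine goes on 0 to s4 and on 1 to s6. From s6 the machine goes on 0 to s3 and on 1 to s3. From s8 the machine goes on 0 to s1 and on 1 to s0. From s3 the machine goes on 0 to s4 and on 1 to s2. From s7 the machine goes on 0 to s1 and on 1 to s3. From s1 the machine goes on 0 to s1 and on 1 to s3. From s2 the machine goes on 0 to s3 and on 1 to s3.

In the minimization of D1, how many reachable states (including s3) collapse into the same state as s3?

Every state is reachable, so we keep all 9.
Initial partition by acceptance: {s0,s3,s4,s5} | {s1,s2,s6,s7,s8}.
Split {s0,s3,s4,s5} by δ(·,0) → {s0,s3} and {s4,s5}.
On input 0, block {s1,s2,s6,s7,s8} splits into {s1,s7,s8} and {s2,s6}.
Stable partition: {s0,s3} | {s1,s7,s8} | {s4,s5} | {s2,s6} — 4 equivalence classes.
The equivalence class containing s3 is {s0,s3}, of size 2.

2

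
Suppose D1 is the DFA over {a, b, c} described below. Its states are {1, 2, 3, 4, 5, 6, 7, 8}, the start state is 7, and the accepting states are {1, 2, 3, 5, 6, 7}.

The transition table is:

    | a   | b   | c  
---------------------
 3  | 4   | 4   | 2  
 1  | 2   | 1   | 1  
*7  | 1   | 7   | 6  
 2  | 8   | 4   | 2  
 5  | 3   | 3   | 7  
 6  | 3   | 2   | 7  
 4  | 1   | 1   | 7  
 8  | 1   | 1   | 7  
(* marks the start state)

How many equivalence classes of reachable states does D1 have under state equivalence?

5

First remove the unreachable states {5}; 7 states remain.
Start with accepting vs non-accepting: {1,2,3,6,7} | {4,8}.
Refine {1,2,3,6,7} on symbol a: members go to different blocks, giving {1,6,7} and {2,3}.
Split {1,6,7} by δ(·,a) → {1,6} and {7}.
Refine {1,6} on symbol b: members go to different blocks, giving {1} and {6}.
Stable partition: {1} | {4,8} | {2,3} | {7} | {6} — 5 equivalence classes.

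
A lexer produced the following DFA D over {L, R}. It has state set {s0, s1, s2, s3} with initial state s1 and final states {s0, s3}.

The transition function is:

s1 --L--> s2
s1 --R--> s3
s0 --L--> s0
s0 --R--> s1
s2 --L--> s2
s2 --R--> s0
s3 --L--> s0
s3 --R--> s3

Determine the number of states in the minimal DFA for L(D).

4

Every state is reachable, so we keep all 4.
Initial partition by acceptance: {s0,s3} | {s1,s2}.
Split {s0,s3} by δ(·,R) → {s0} and {s3}.
On input R, block {s1,s2} splits into {s1} and {s2}.
No further refinement is possible. Final partition (4 blocks): {s0} | {s1} | {s3} | {s2}.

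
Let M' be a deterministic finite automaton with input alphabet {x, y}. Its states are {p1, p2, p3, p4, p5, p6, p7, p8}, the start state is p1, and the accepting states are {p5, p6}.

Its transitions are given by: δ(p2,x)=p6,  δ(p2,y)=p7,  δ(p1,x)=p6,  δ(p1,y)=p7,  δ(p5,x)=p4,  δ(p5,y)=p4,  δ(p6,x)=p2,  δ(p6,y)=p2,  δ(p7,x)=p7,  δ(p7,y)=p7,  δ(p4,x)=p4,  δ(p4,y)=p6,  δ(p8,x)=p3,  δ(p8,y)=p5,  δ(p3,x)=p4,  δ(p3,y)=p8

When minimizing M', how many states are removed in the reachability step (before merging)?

Starting at p1 and following transitions, the reachable set is {p1, p2, p6, p7}. That leaves p3, p4, p5, p8 unreachable — 4 in total.

4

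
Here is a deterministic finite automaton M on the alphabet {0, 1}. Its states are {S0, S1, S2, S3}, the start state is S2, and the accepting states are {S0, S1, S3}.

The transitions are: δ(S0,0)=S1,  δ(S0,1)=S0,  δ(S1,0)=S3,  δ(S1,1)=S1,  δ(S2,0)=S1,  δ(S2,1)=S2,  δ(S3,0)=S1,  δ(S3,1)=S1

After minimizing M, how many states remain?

2

First remove the unreachable states {S0}; 3 states remain.
Start with accepting vs non-accepting: {S1,S3} | {S2}.
Stable partition: {S1,S3} | {S2} — 2 equivalence classes.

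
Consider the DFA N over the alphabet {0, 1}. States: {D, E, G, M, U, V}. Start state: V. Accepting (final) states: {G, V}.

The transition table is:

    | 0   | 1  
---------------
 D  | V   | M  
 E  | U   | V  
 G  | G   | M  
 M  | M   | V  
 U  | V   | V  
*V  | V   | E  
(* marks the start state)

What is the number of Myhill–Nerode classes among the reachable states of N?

States {D,G,M} cannot be reached from the start state, so discard them.
Start with accepting vs non-accepting: {V} | {E,U}.
On input 0, block {E,U} splits into {E} and {U}.
No further refinement is possible. Final partition (3 blocks): {V} | {E} | {U}.

3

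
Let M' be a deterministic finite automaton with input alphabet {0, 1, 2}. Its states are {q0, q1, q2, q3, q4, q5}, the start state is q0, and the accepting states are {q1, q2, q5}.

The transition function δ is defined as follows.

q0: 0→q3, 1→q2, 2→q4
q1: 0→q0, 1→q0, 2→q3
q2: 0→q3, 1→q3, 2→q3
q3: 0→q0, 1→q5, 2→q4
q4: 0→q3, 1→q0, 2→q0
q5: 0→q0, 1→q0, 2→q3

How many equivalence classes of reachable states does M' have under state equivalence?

States {q1} cannot be reached from the start state, so discard them.
P0 = {q2,q5} | {q0,q3,q4}.
Split {q0,q3,q4} by δ(·,1) → {q0,q3} and {q4}.
No further refinement is possible. Final partition (3 blocks): {q2,q5} | {q0,q3} | {q4}.

3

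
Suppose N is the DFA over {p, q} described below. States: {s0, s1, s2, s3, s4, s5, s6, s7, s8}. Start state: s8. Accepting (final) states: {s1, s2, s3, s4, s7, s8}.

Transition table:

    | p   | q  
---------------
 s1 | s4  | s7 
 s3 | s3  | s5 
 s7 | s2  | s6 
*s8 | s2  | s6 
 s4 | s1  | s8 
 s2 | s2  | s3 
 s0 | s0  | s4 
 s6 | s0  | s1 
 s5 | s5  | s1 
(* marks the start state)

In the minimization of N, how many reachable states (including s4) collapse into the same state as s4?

Start with accepting vs non-accepting: {s1,s2,s3,s4,s7,s8} | {s0,s5,s6}.
On input q, block {s1,s2,s3,s4,s7,s8} splits into {s1,s2,s4} and {s3,s7,s8}.
Split {s3,s7,s8} by δ(·,p) → {s7,s8} and {s3}.
On input q, block {s1,s2,s4} splits into {s1,s4} and {s2}.
No further refinement is possible. Final partition (5 blocks): {s1,s4} | {s0,s5,s6} | {s7,s8} | {s3} | {s2}.
The equivalence class containing s4 is {s1,s4}, of size 2.

2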